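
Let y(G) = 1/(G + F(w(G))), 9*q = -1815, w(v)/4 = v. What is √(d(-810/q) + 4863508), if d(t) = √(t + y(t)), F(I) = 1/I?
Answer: √(21667911736952209300 + 18996615*√234404183118)/2110735 ≈ 2205.3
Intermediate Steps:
w(v) = 4*v
q = -605/3 (q = (⅑)*(-1815) = -605/3 ≈ -201.67)
y(G) = 1/(G + 1/(4*G))
d(t) = √(t + 4*t/(1 + 4*t²))
√(d(-810/q) + 4863508) = √(√((-810/(-605/3))*(5 + 4*(-810/(-605/3))²)/(1 + 4*(-810/(-605/3))²)) + 4863508) = √(√((-810*(-3/605))*(5 + 4*(-810*(-3/605))²)/(1 + 4*(-810*(-3/605))²)) + 4863508) = √(√(486*(5 + 4*(486/121)²)/(121*(1 + 4*(486/121)²))) + 4863508) = √(√(486*(5 + 4*(236196/14641))/(121*(1 + 4*(236196/14641)))) + 4863508) = √(√(486*(5 + 944784/14641)/(121*(1 + 944784/14641))) + 4863508) = √(√((486/121)*(1017989/14641)/(959425/14641)) + 4863508) = √(√((486/121)*(14641/959425)*(1017989/14641)) + 4863508) = √(√(494742654/116090425) + 4863508) = √(9*√234404183118/2110735 + 4863508) = √(4863508 + 9*√234404183118/2110735)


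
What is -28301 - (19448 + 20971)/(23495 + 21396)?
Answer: -1270500610/44891 ≈ -28302.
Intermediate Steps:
-28301 - (19448 + 20971)/(23495 + 21396) = -28301 - 40419/44891 = -1270500610/44891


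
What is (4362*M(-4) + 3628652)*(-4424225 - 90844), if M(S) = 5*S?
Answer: -15989719537428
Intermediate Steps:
(4362*M(-4) + 3628652)*(-4424225 - 90844) = (4362*(5*(-4)) + 3628652)*(-4424225 - 90844) = (4362*(-20) + 3628652)*(-4515069) = (-87240 + 3628652)*(-4515069) = 3541412*(-4515069) = -15989719537428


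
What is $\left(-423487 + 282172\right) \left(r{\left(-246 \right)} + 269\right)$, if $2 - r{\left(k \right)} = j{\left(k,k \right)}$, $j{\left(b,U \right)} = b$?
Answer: $-73059855$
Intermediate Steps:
$r{\left(k \right)} = 2 - k$
$\left(-423487 + 282172\right) \left(r{\left(-246 \right)} + 269\right) = \left(-423487 + 282172\right) \left(\left(2 - -246\right) + 269\right) = - 141315 \left(\left(2 + 246\right) + 269\right) = - 141315 \left(248 + 269\right) = \left(-141315\right) 517 = -73059855$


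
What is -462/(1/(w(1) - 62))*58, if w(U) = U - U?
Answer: 1661352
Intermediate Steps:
w(U) = 0
-462/(1/(w(1) - 62))*58 = -462/(1/(0 - 62))*58 = -462/(1/(-62))*58 = -462/(-1/62)*58 = -462*(-62)*58 = -42*(-682)*58 = 28644*58 = 1661352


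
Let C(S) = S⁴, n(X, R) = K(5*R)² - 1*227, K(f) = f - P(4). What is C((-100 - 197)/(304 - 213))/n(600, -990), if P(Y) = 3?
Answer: 7780827681/1682279708902702 ≈ 4.6252e-6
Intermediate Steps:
K(f) = -3 + f (K(f) = f - 1*3 = f - 3 = -3 + f)
n(X, R) = -227 + (-3 + 5*R)² (n(X, R) = (-3 + 5*R)² - 1*227 = (-3 + 5*R)² - 227 = -227 + (-3 + 5*R)²)
C((-100 - 197)/(304 - 213))/n(600, -990) = ((-100 - 197)/(304 - 213))⁴/(-227 + (-3 + 5*(-990))²) = (-297/91)⁴/(-227 + (-3 - 4950)²) = (-297*1/91)⁴/(-227 + (-4953)²) = (-297/91)⁴/(-227 + 24532209) = (7780827681/68574961)/24531982 = (7780827681/68574961)*(1/24531982) = 7780827681/1682279708902702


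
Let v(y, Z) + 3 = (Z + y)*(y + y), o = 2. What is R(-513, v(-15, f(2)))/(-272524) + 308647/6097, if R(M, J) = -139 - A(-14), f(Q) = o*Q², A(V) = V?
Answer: 12016353879/237368404 ≈ 50.623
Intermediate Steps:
f(Q) = 2*Q²
v(y, Z) = -3 + 2*y*(Z + y) (v(y, Z) = -3 + (Z + y)*(y + y) = -3 + (Z + y)*(2*y) = -3 + 2*y*(Z + y))
R(M, J) = -125 (R(M, J) = -139 - 1*(-14) = -139 + 14 = -125)
R(-513, v(-15, f(2)))/(-272524) + 308647/6097 = -125/(-272524) + 308647/6097 = -125*(-1/272524) + 308647*(1/6097) = 125/272524 + 308647/6097 = 12016353879/237368404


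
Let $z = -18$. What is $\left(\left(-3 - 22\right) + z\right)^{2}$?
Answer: $1849$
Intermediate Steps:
$\left(\left(-3 - 22\right) + z\right)^{2} = \left(\left(-3 - 22\right) - 18\right)^{2} = \left(-25 - 18\right)^{2} = \left(-43\right)^{2} = 1849$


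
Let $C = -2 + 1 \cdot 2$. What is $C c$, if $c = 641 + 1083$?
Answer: $0$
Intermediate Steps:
$C = 0$ ($C = -2 + 2 = 0$)
$c = 1724$
$C c = 0 \cdot 1724 = 0$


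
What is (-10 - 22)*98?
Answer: -3136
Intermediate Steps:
(-10 - 22)*98 = -32*98 = -3136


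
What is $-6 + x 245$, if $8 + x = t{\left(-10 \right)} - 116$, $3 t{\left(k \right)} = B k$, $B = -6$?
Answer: $-25486$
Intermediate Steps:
$t{\left(k \right)} = - 2 k$ ($t{\left(k \right)} = \frac{\left(-6\right) k}{3} = - 2 k$)
$x = -104$ ($x = -8 - 96 = -104$)
$-6 + x 245 = -6 - 25480 = -25486$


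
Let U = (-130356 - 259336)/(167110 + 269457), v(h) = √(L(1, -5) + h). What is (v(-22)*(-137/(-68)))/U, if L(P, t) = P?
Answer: -59809679*I*√21/26499056 ≈ -10.343*I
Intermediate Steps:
v(h) = √(1 + h)
U = -389692/436567 ≈ -0.89263
(v(-22)*(-137/(-68)))/U = (√(1 - 22)*(-137/(-68)))/(-389692/436567) = (√(-21)*(-137*(-1/68)))*(-436567/389692) = ((I*√21)*(137/68))*(-436567/389692) = (137*I*√21/68)*(-436567/389692) = -59809679*I*√21/26499056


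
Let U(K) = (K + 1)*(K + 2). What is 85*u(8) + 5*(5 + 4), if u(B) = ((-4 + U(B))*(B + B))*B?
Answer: 935725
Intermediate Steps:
U(K) = (1 + K)*(2 + K)
u(B) = 2*B**2*(-2 + B**2 + 3*B) (u(B) = ((-4 + (2 + B**2 + 3*B))*(B + B))*B = ((-2 + B**2 + 3*B)*(2*B))*B = (2*B*(-2 + B**2 + 3*B))*B = 2*B**2*(-2 + B**2 + 3*B))
85*u(8) + 5*(5 + 4) = 85*(2*8**2*(-2 + 8**2 + 3*8)) + 5*(5 + 4) = 85*(2*64*(-2 + 64 + 24)) + 5*9 = 85*(2*64*86) + 45 = 85*11008 + 45 = 935680 + 45 = 935725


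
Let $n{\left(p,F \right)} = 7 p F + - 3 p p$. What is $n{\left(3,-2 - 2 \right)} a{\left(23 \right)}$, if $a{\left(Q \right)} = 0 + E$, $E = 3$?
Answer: $-333$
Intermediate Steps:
$a{\left(Q \right)} = 3$ ($a{\left(Q \right)} = 0 + 3 = 3$)
$n{\left(p,F \right)} = - 3 p^{2} + 7 F p$ ($n{\left(p,F \right)} = 7 F p - 3 p^{2} = - 3 p^{2} + 7 F p$)
$n{\left(3,-2 - 2 \right)} a{\left(23 \right)} = 3 \left(\left(-3\right) 3 + 7 \left(-2 - 2\right)\right) 3 = 3 \left(-9 + 7 \left(-2 - 2\right)\right) 3 = 3 \left(-9 + 7 \left(-4\right)\right) 3 = 3 \left(-9 - 28\right) 3 = 3 \left(-37\right) 3 = \left(-111\right) 3 = -333$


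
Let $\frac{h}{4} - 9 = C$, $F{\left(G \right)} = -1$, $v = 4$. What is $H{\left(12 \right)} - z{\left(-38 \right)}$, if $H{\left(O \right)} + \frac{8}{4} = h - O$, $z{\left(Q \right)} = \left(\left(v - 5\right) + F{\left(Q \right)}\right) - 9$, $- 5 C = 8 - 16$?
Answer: $\frac{197}{5} \approx 39.4$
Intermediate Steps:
$C = \frac{8}{5}$ ($C = - \frac{8 - 16}{5} = \left(- \frac{1}{5}\right) \left(-8\right) = \frac{8}{5} \approx 1.6$)
$h = \frac{212}{5}$ ($h = 36 + 4 \cdot \frac{8}{5} = 36 + \frac{32}{5} = \frac{212}{5} \approx 42.4$)
$z{\left(Q \right)} = -11$ ($z{\left(Q \right)} = \left(\left(4 - 5\right) - 1\right) - 9 = \left(-1 - 1\right) - 9 = -2 - 9 = -11$)
$H{\left(O \right)} = \frac{202}{5} - O$ ($H{\left(O \right)} = -2 - \left(- \frac{212}{5} + O\right) = \frac{202}{5} - O$)
$H{\left(12 \right)} - z{\left(-38 \right)} = \left(\frac{202}{5} - 12\right) - -11 = \left(\frac{202}{5} - 12\right) + 11 = \frac{142}{5} + 11 = \frac{197}{5}$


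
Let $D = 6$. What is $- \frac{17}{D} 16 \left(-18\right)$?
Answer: $816$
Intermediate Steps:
$- \frac{17}{D} 16 \left(-18\right) = - \frac{17}{6} \cdot 16 \left(-18\right) = \left(-17\right) \frac{1}{6} \cdot 16 \left(-18\right) = \left(- \frac{17}{6}\right) 16 \left(-18\right) = \left(- \frac{136}{3}\right) \left(-18\right) = 816$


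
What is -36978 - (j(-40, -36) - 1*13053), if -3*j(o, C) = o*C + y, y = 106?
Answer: -70229/3 ≈ -23410.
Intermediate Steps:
j(o, C) = -106/3 - C*o/3 (j(o, C) = -(o*C + 106)/3 = -(C*o + 106)/3 = -(106 + C*o)/3 = -106/3 - C*o/3)
-36978 - (j(-40, -36) - 1*13053) = -36978 - ((-106/3 - 1/3*(-36)*(-40)) - 1*13053) = -36978 - ((-106/3 - 480) - 13053) = -36978 - (-1546/3 - 13053) = -36978 - 1*(-40705/3) = -36978 + 40705/3 = -70229/3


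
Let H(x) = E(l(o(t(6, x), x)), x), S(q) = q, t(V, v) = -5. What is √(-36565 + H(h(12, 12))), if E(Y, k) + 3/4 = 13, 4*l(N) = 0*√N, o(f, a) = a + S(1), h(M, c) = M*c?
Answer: I*√146211/2 ≈ 191.19*I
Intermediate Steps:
o(f, a) = 1 + a (o(f, a) = a + 1 = 1 + a)
l(N) = 0 (l(N) = (0*√N)/4 = (¼)*0 = 0)
E(Y, k) = 49/4 (E(Y, k) = -¾ + 13 = 49/4)
H(x) = 49/4
√(-36565 + H(h(12, 12))) = √(-36565 + 49/4) = √(-146211/4) = I*√146211/2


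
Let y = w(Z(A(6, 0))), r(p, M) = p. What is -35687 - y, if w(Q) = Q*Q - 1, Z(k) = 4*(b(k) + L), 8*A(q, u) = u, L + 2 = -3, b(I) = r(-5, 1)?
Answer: -37286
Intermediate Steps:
b(I) = -5
L = -5 (L = -2 - 3 = -5)
A(q, u) = u/8
Z(k) = -40 (Z(k) = 4*(-5 - 5) = 4*(-10) = -40)
w(Q) = -1 + Q² (w(Q) = Q² - 1 = -1 + Q²)
y = 1599 (y = -1 + (-40)² = -1 + 1600 = 1599)
-35687 - y = -35687 - 1*1599 = -35687 - 1599 = -37286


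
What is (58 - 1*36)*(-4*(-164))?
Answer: 14432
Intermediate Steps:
(58 - 1*36)*(-4*(-164)) = (58 - 36)*656 = 22*656 = 14432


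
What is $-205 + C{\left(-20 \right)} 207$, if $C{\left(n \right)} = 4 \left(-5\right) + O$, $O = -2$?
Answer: $-4759$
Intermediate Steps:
$C{\left(n \right)} = -22$ ($C{\left(n \right)} = 4 \left(-5\right) - 2 = -20 - 2 = -22$)
$-205 + C{\left(-20 \right)} 207 = -205 - 4554 = -4759$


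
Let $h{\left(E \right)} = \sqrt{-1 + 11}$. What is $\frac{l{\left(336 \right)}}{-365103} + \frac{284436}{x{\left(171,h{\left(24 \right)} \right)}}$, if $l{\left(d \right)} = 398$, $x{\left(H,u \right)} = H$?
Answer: $\frac{11538707650}{6936957} \approx 1663.4$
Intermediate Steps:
$h{\left(E \right)} = \sqrt{10}$
$\frac{l{\left(336 \right)}}{-365103} + \frac{284436}{x{\left(171,h{\left(24 \right)} \right)}} = \frac{398}{-365103} + \frac{284436}{171} = 398 \left(- \frac{1}{365103}\right) + 284436 \cdot \frac{1}{171} = - \frac{398}{365103} + \frac{31604}{19} = \frac{11538707650}{6936957}$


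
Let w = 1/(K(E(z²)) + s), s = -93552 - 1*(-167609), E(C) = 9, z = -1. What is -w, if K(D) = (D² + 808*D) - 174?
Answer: -1/81236 ≈ -1.2310e-5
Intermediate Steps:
K(D) = -174 + D² + 808*D
s = 74057 (s = -93552 + 167609 = 74057)
w = 1/81236 (w = 1/((-174 + 9² + 808*9) + 74057) = 1/((-174 + 81 + 7272) + 74057) = 1/(7179 + 74057) = 1/81236 ≈ 1.2310e-5)
-w = -1*1/81236 = -1/81236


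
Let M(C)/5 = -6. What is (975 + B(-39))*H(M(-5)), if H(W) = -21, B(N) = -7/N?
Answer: -266224/13 ≈ -20479.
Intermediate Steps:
M(C) = -30 (M(C) = 5*(-6) = -30)
(975 + B(-39))*H(M(-5)) = (975 - 7/(-39))*(-21) = (975 - 7*(-1/39))*(-21) = (975 + 7/39)*(-21) = (38032/39)*(-21) = -266224/13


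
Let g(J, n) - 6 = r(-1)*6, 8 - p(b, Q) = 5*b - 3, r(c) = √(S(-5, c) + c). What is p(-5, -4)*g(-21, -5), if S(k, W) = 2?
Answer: 432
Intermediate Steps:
r(c) = √(2 + c)
p(b, Q) = 11 - 5*b (p(b, Q) = 8 - (5*b - 3) = 8 - (-3 + 5*b) = 8 + (3 - 5*b) = 11 - 5*b)
g(J, n) = 12 (g(J, n) = 6 + √(2 - 1)*6 = 6 + √1*6 = 6 + 1*6 = 6 + 6 = 12)
p(-5, -4)*g(-21, -5) = (11 - 5*(-5))*12 = (11 + 25)*12 = 36*12 = 432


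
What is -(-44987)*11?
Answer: 494857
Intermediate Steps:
-(-44987)*11 = -1*(-494857) = 494857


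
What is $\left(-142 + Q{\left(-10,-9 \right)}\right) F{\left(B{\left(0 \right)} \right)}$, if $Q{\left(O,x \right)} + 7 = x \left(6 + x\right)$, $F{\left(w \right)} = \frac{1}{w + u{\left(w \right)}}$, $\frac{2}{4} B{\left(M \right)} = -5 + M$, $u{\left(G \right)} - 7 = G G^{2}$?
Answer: $\frac{122}{1003} \approx 0.12164$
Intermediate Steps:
$u{\left(G \right)} = 7 + G^{3}$ ($u{\left(G \right)} = 7 + G G^{2} = 7 + G^{3}$)
$B{\left(M \right)} = -10 + 2 M$ ($B{\left(M \right)} = 2 \left(-5 + M\right) = -10 + 2 M$)
$F{\left(w \right)} = \frac{1}{7 + w + w^{3}}$ ($F{\left(w \right)} = \frac{1}{w + \left(7 + w^{3}\right)} = \frac{1}{7 + w + w^{3}}$)
$Q{\left(O,x \right)} = -7 + x \left(6 + x\right)$
$\left(-142 + Q{\left(-10,-9 \right)}\right) F{\left(B{\left(0 \right)} \right)} = \frac{-142 + \left(-7 + \left(-9\right)^{2} + 6 \left(-9\right)\right)}{7 + \left(-10 + 2 \cdot 0\right) + \left(-10 + 2 \cdot 0\right)^{3}} = \frac{-142 - -20}{7 + \left(-10 + 0\right) + \left(-10 + 0\right)^{3}} = \frac{-142 + 20}{7 - 10 + \left(-10\right)^{3}} = - \frac{122}{7 - 10 - 1000} = - \frac{122}{-1003} = \left(-122\right) \left(- \frac{1}{1003}\right) = \frac{122}{1003}$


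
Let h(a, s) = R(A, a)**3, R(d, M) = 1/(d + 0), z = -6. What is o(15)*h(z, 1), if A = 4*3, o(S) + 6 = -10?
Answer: -1/108 ≈ -0.0092593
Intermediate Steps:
o(S) = -16 (o(S) = -6 - 10 = -16)
A = 12
R(d, M) = 1/d
h(a, s) = 1/1728 (h(a, s) = (1/12)**3 = 1/1728)
o(15)*h(z, 1) = -16*1/1728 = -1/108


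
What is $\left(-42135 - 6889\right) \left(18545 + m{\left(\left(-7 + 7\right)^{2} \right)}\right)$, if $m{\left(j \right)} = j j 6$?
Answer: $-909150080$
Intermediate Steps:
$m{\left(j \right)} = 6 j^{2}$ ($m{\left(j \right)} = j^{2} \cdot 6 = 6 j^{2}$)
$\left(-42135 - 6889\right) \left(18545 + m{\left(\left(-7 + 7\right)^{2} \right)}\right) = \left(-42135 - 6889\right) \left(18545 + 6 \left(\left(-7 + 7\right)^{2}\right)^{2}\right) = - 49024 \left(18545 + 6 \left(0^{2}\right)^{2}\right) = - 49024 \left(18545 + 6 \cdot 0^{2}\right) = - 49024 \left(18545 + 6 \cdot 0\right) = - 49024 \left(18545 + 0\right) = \left(-49024\right) 18545 = -909150080$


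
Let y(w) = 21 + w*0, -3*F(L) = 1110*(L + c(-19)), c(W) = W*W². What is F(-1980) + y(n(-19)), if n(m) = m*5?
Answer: 3270451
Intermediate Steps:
c(W) = W³
n(m) = 5*m
F(L) = 2537830 - 370*L (F(L) = -370*(L + (-19)³) = -370*(L - 6859) = -370*(-6859 + L) = -(-7613490 + 1110*L)/3 = 2537830 - 370*L)
y(w) = 21 (y(w) = 21 + 0 = 21)
F(-1980) + y(n(-19)) = (2537830 - 370*(-1980)) + 21 = (2537830 + 732600) + 21 = 3270430 + 21 = 3270451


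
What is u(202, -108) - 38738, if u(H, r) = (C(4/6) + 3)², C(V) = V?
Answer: -348521/9 ≈ -38725.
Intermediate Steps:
u(H, r) = 121/9 (u(H, r) = (4/6 + 3)² = (4*(⅙) + 3)² = (⅔ + 3)² = (11/3)² = 121/9)
u(202, -108) - 38738 = 121/9 - 38738 = -348521/9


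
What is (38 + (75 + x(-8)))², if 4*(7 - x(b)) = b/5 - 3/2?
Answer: 23338561/1600 ≈ 14587.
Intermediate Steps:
x(b) = 59/8 - b/20 (x(b) = 7 - (b/5 - 3/2)/4 = 7 - (-3/2 + b/5)/4 = 7 + (3/8 - b/20) = 59/8 - b/20)
(38 + (75 + x(-8)))² = (38 + (75 + (59/8 - 1/20*(-8))))² = (38 + (75 + (59/8 + ⅖)))² = (38 + (75 + 311/40))² = (38 + 3311/40)² = (4831/40)² = 23338561/1600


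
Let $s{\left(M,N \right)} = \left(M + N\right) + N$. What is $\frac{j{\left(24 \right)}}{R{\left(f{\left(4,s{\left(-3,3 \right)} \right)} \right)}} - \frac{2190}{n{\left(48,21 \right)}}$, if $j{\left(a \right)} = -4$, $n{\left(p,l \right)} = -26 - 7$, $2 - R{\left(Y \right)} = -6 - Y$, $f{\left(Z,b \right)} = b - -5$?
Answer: $\frac{2909}{44} \approx 66.114$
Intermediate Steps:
$s{\left(M,N \right)} = M + 2 N$
$f{\left(Z,b \right)} = 5 + b$ ($f{\left(Z,b \right)} = b + 5 = 5 + b$)
$R{\left(Y \right)} = 8 + Y$ ($R{\left(Y \right)} = 2 - \left(-6 - Y\right) = 2 + \left(6 + Y\right) = 8 + Y$)
$n{\left(p,l \right)} = -33$ ($n{\left(p,l \right)} = -26 - 7 = -33$)
$\frac{j{\left(24 \right)}}{R{\left(f{\left(4,s{\left(-3,3 \right)} \right)} \right)}} - \frac{2190}{n{\left(48,21 \right)}} = - \frac{4}{8 + \left(5 + \left(-3 + 2 \cdot 3\right)\right)} - \frac{2190}{-33} = - \frac{4}{8 + \left(5 + \left(-3 + 6\right)\right)} - - \frac{730}{11} = - \frac{4}{8 + \left(5 + 3\right)} + \frac{730}{11} = - \frac{4}{8 + 8} + \frac{730}{11} = - \frac{4}{16} + \frac{730}{11} = \left(-4\right) \frac{1}{16} + \frac{730}{11} = - \frac{1}{4} + \frac{730}{11} = \frac{2909}{44}$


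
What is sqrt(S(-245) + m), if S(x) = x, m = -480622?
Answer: I*sqrt(480867) ≈ 693.45*I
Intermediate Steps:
sqrt(S(-245) + m) = sqrt(-245 - 480622) = sqrt(-480867) = I*sqrt(480867)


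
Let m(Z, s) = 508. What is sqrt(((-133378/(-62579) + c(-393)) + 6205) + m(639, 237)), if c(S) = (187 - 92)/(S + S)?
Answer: 5*sqrt(649843855116258990)/49187094 ≈ 81.945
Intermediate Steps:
c(S) = 95/(2*S) (c(S) = 95/((2*S)) = 95*(1/(2*S)) = 95/(2*S))
sqrt(((-133378/(-62579) + c(-393)) + 6205) + m(639, 237)) = sqrt(((-133378/(-62579) + (95/2)/(-393)) + 6205) + 508) = sqrt(((-133378*(-1/62579) + (95/2)*(-1/393)) + 6205) + 508) = sqrt(((133378/62579 - 95/786) + 6205) + 508) = sqrt((98890103/49187094 + 6205) + 508) = sqrt(305304808373/49187094 + 508) = sqrt(330291852125/49187094) = 5*sqrt(649843855116258990)/49187094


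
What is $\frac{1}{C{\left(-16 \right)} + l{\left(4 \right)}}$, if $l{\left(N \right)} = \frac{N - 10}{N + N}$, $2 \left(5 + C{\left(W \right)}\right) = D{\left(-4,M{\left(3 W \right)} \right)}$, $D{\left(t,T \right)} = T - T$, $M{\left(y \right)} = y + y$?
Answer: $- \frac{4}{23} \approx -0.17391$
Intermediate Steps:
$M{\left(y \right)} = 2 y$
$D{\left(t,T \right)} = 0$
$C{\left(W \right)} = -5$ ($C{\left(W \right)} = -5 + \frac{1}{2} \cdot 0 = -5 + 0 = -5$)
$l{\left(N \right)} = \frac{-10 + N}{2 N}$
$\frac{1}{C{\left(-16 \right)} + l{\left(4 \right)}} = \frac{1}{-5 + \frac{-10 + 4}{2 \cdot 4}} = \frac{1}{-5 + \frac{1}{2} \cdot \frac{1}{4} \left(-6\right)} = \frac{1}{-5 - \frac{3}{4}} = \frac{1}{- \frac{23}{4}} = - \frac{4}{23}$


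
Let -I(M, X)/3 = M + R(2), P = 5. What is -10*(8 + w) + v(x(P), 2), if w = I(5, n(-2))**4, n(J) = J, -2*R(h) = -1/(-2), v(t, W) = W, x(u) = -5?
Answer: -52789989/128 ≈ -4.1242e+5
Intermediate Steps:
R(h) = -1/4 (R(h) = -(-1)/(2*(-2)) = -(-1)*(-1)/(2*2) = -1/2*1/2 = -1/4)
I(M, X) = 3/4 - 3*M (I(M, X) = -3*(M - 1/4) = -3*(-1/4 + M) = 3/4 - 3*M)
w = 10556001/256 (w = (3/4 - 3*5)**4 = (3/4 - 15)**4 = (-57/4)**4 = 10556001/256 ≈ 41234.)
-10*(8 + w) + v(x(P), 2) = -10*(8 + 10556001/256) + 2 = -10*10558049/256 + 2 = -52790245/128 + 2 = -52789989/128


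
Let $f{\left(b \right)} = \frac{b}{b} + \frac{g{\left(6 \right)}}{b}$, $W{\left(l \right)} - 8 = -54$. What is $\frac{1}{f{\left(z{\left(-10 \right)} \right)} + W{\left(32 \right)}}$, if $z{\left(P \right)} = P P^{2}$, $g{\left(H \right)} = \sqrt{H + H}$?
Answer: $- \frac{3750000}{168749999} + \frac{500 \sqrt{3}}{506249997} \approx -0.022221$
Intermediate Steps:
$g{\left(H \right)} = \sqrt{2} \sqrt{H}$ ($g{\left(H \right)} = \sqrt{2 H} = \sqrt{2} \sqrt{H}$)
$W{\left(l \right)} = -46$ ($W{\left(l \right)} = 8 - 54 = -46$)
$z{\left(P \right)} = P^{3}$
$f{\left(b \right)} = 1 + \frac{2 \sqrt{3}}{b}$ ($f{\left(b \right)} = \frac{b}{b} + \frac{\sqrt{2} \sqrt{6}}{b} = 1 + \frac{2 \sqrt{3}}{b}$)
$\frac{1}{f{\left(z{\left(-10 \right)} \right)} + W{\left(32 \right)}} = \frac{1}{\frac{\left(-10\right)^{3} + 2 \sqrt{3}}{\left(-10\right)^{3}} - 46} = \frac{1}{\frac{-1000 + 2 \sqrt{3}}{-1000} - 46} = \frac{1}{- \frac{-1000 + 2 \sqrt{3}}{1000} - 46} = \frac{1}{\left(1 - \frac{\sqrt{3}}{500}\right) - 46} = \frac{1}{-45 - \frac{\sqrt{3}}{500}}$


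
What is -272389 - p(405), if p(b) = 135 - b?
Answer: -272119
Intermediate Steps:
-272389 - p(405) = -272389 - (135 - 1*405) = -272389 - (135 - 405) = -272389 - 1*(-270) = -272389 + 270 = -272119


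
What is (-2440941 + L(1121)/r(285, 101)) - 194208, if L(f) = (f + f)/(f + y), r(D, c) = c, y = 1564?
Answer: -714612879323/271185 ≈ -2.6351e+6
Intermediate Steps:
L(f) = 2*f/(1564 + f) (L(f) = (f + f)/(f + 1564) = (2*f)/(1564 + f) = 2*f/(1564 + f))
(-2440941 + L(1121)/r(285, 101)) - 194208 = (-2440941 + (2*1121/(1564 + 1121))/101) - 194208 = (-2440941 + (2*1121/2685)*(1/101)) - 194208 = (-2440941 + (2*1121*(1/2685))*(1/101)) - 194208 = (-2440941 + (2242/2685)*(1/101)) - 194208 = (-2440941 + 2242/271185) - 194208 = -661946582843/271185 - 194208 = -714612879323/271185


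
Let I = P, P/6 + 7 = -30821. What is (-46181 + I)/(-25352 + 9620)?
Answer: 231149/15732 ≈ 14.693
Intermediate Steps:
P = -184968 (P = -42 + 6*(-30821) = -42 - 184926 = -184968)
I = -184968
(-46181 + I)/(-25352 + 9620) = (-46181 - 184968)/(-25352 + 9620) = -231149/(-15732) = -231149*(-1/15732) = 231149/15732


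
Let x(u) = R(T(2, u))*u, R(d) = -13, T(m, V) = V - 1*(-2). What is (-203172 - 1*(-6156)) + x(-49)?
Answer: -196379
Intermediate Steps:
T(m, V) = 2 + V (T(m, V) = V + 2 = 2 + V)
x(u) = -13*u
(-203172 - 1*(-6156)) + x(-49) = (-203172 - 1*(-6156)) - 13*(-49) = (-203172 + 6156) + 637 = -197016 + 637 = -196379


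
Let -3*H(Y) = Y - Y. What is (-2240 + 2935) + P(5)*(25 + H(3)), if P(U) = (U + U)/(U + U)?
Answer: 720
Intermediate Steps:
H(Y) = 0 (H(Y) = -(Y - Y)/3 = -⅓*0 = 0)
P(U) = 1 (P(U) = (2*U)/((2*U)) = (2*U)*(1/(2*U)) = 1)
(-2240 + 2935) + P(5)*(25 + H(3)) = (-2240 + 2935) + 1*(25 + 0) = 695 + 1*25 = 695 + 25 = 720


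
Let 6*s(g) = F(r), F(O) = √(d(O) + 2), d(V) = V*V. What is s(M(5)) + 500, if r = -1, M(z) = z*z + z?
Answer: 500 + √3/6 ≈ 500.29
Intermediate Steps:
d(V) = V²
M(z) = z + z² (M(z) = z² + z = z + z²)
F(O) = √(2 + O²) (F(O) = √(O² + 2) = √(2 + O²))
s(g) = √3/6 (s(g) = √(2 + (-1)²)/6 = √(2 + 1)/6 = √3/6)
s(M(5)) + 500 = √3/6 + 500 = 500 + √3/6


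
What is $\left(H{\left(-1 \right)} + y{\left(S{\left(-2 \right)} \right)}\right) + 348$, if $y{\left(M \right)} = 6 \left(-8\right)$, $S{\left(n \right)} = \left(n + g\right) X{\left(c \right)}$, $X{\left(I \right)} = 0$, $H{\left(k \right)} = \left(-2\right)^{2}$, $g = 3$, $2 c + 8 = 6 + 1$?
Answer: $304$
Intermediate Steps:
$c = - \frac{1}{2}$ ($c = -4 + \frac{6 + 1}{2} = -4 + \frac{1}{2} \cdot 7 = -4 + \frac{7}{2} = - \frac{1}{2} \approx -0.5$)
$H{\left(k \right)} = 4$
$S{\left(n \right)} = 0$ ($S{\left(n \right)} = \left(n + 3\right) 0 = \left(3 + n\right) 0 = 0$)
$y{\left(M \right)} = -48$
$\left(H{\left(-1 \right)} + y{\left(S{\left(-2 \right)} \right)}\right) + 348 = \left(4 - 48\right) + 348 = -44 + 348 = 304$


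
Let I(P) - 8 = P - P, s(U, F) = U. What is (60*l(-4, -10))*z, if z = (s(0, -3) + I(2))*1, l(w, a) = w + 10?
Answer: 2880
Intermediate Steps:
I(P) = 8 (I(P) = 8 + (P - P) = 8 + 0 = 8)
l(w, a) = 10 + w
z = 8 (z = (0 + 8)*1 = 8*1 = 8)
(60*l(-4, -10))*z = (60*(10 - 4))*8 = (60*6)*8 = 360*8 = 2880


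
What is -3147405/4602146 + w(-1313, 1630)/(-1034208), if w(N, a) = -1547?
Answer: -231996565027/339969729312 ≈ -0.68240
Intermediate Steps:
-3147405/4602146 + w(-1313, 1630)/(-1034208) = -3147405/4602146 - 1547/(-1034208) = -3147405*1/4602146 - 1547*(-1/1034208) = -3147405/4602146 + 221/147744 = -231996565027/339969729312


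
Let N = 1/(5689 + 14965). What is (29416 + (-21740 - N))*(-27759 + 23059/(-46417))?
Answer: -102140457148136943/479348359 ≈ -2.1308e+8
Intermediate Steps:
N = 1/20654 ≈ 4.8417e-5
(29416 + (-21740 - N))*(-27759 + 23059/(-46417)) = (29416 + (-21740 - 1*1/20654))*(-27759 + 23059/(-46417)) = (29416 + (-21740 - 1/20654))*(-27759 + 23059*(-1/46417)) = (29416 - 449017961/20654)*(-27759 - 23059/46417) = (158540103/20654)*(-1288512562/46417) = -102140457148136943/479348359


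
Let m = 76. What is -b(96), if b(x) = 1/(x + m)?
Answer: -1/172 ≈ -0.0058140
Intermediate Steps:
b(x) = 1/(76 + x) (b(x) = 1/(x + 76) = 1/(76 + x))
-b(96) = -1/(76 + 96) = -1/172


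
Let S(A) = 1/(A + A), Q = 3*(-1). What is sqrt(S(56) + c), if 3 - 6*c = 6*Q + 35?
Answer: I*sqrt(16401)/84 ≈ 1.5246*I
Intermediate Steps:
Q = -3
c = -7/3 (c = 1/2 - (6*(-3) + 35)/6 = 1/2 - (-18 + 35)/6 = 1/2 - 1/6*17 = 1/2 - 17/6 = -7/3 ≈ -2.3333)
S(A) = 1/(2*A)
sqrt(S(56) + c) = sqrt((1/2)/56 - 7/3) = sqrt((1/2)*(1/56) - 7/3) = sqrt(1/112 - 7/3) = sqrt(-781/336) = I*sqrt(16401)/84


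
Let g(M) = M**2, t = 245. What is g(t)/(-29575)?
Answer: -343/169 ≈ -2.0296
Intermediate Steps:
g(t)/(-29575) = 245**2/(-29575) = 60025*(-1/29575) = -343/169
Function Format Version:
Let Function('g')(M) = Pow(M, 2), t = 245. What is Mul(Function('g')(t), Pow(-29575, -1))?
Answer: Rational(-343, 169) ≈ -2.0296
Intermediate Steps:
Mul(Function('g')(t), Pow(-29575, -1)) = Mul(Pow(245, 2), Pow(-29575, -1)) = Mul(60025, Rational(-1, 29575)) = Rational(-343, 169)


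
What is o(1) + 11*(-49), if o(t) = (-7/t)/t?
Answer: -546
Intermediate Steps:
o(t) = -7/t**2
o(1) + 11*(-49) = -7/1**2 + 11*(-49) = -7*1 - 539 = -7 - 539 = -546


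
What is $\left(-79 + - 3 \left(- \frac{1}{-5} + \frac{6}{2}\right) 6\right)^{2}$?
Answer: $\frac{466489}{25} \approx 18660.0$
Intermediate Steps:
$\left(-79 + - 3 \left(- \frac{1}{-5} + \frac{6}{2}\right) 6\right)^{2} = \left(-79 + - 3 \left(\left(-1\right) \left(- \frac{1}{5}\right) + 6 \cdot \frac{1}{2}\right) 6\right)^{2} = \left(-79 + - 3 \left(\frac{1}{5} + 3\right) 6\right)^{2} = \left(-79 + \left(-3\right) \frac{16}{5} \cdot 6\right)^{2} = \left(-79 - \frac{288}{5}\right)^{2} = \left(- \frac{683}{5}\right)^{2} = \frac{466489}{25}$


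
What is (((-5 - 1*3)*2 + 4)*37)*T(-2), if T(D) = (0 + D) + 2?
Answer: 0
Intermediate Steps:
T(D) = 2 + D (T(D) = D + 2 = 2 + D)
(((-5 - 1*3)*2 + 4)*37)*T(-2) = (((-5 - 1*3)*2 + 4)*37)*(2 - 2) = (((-5 - 3)*2 + 4)*37)*0 = ((-8*2 + 4)*37)*0 = ((-16 + 4)*37)*0 = -12*37*0 = -444*0 = 0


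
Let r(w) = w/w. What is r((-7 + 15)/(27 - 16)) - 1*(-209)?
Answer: 210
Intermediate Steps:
r(w) = 1
r((-7 + 15)/(27 - 16)) - 1*(-209) = 1 - 1*(-209) = 1 + 209 = 210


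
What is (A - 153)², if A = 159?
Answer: 36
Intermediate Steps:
(A - 153)² = (159 - 153)² = 6² = 36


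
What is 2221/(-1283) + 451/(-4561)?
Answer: -10708614/5851763 ≈ -1.8300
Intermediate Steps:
2221/(-1283) + 451/(-4561) = 2221*(-1/1283) + 451*(-1/4561) = -2221/1283 - 451/4561 = -10708614/5851763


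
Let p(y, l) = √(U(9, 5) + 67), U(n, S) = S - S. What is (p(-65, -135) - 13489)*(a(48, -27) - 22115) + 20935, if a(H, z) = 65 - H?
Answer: 298100857 - 22098*√67 ≈ 2.9792e+8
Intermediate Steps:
U(n, S) = 0
p(y, l) = √67 (p(y, l) = √(0 + 67) = √67)
(p(-65, -135) - 13489)*(a(48, -27) - 22115) + 20935 = (√67 - 13489)*((65 - 1*48) - 22115) + 20935 = (-13489 + √67)*((65 - 48) - 22115) + 20935 = (-13489 + √67)*(17 - 22115) + 20935 = (-13489 + √67)*(-22098) + 20935 = (298079922 - 22098*√67) + 20935 = 298100857 - 22098*√67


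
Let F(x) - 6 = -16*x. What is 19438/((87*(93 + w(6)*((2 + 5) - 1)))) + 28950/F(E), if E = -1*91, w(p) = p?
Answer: 4108421/190791 ≈ 21.534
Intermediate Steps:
E = -91
F(x) = 6 - 16*x
19438/((87*(93 + w(6)*((2 + 5) - 1)))) + 28950/F(E) = 19438/((87*(93 + 6*((2 + 5) - 1)))) + 28950/(6 - 16*(-91)) = 19438/((87*(93 + 6*(7 - 1)))) + 28950/(6 + 1456) = 19438/((87*(93 + 6*6))) + 28950/1462 = 19438/((87*(93 + 36))) + 28950*(1/1462) = 19438/((87*129)) + 14475/731 = 19438/11223 + 14475/731 = 4108421/190791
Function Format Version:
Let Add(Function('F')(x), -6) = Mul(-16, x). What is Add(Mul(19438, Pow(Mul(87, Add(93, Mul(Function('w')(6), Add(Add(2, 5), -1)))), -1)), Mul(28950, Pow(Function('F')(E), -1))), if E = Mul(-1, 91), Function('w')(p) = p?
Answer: Rational(4108421, 190791) ≈ 21.534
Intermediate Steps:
E = -91
Function('F')(x) = Add(6, Mul(-16, x))
Add(Mul(19438, Pow(Mul(87, Add(93, Mul(Function('w')(6), Add(Add(2, 5), -1)))), -1)), Mul(28950, Pow(Function('F')(E), -1))) = Add(Mul(19438, Pow(Mul(87, Add(93, Mul(6, Add(Add(2, 5), -1)))), -1)), Mul(28950, Pow(Add(6, Mul(-16, -91)), -1))) = Add(Mul(19438, Pow(Mul(87, Add(93, Mul(6, Add(7, -1)))), -1)), Mul(28950, Pow(Add(6, 1456), -1))) = Add(Mul(19438, Pow(Mul(87, Add(93, Mul(6, 6))), -1)), Mul(28950, Pow(1462, -1))) = Add(Mul(19438, Pow(Mul(87, Add(93, 36)), -1)), Mul(28950, Rational(1, 1462))) = Add(Mul(19438, Pow(Mul(87, 129), -1)), Rational(14475, 731)) = Add(Mul(19438, Pow(11223, -1)), Rational(14475, 731)) = Add(Mul(19438, Rational(1, 11223)), Rational(14475, 731)) = Add(Rational(19438, 11223), Rational(14475, 731)) = Rational(4108421, 190791)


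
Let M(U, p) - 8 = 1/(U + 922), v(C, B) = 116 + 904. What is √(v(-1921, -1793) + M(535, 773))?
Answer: √2182290229/1457 ≈ 32.062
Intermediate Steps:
v(C, B) = 1020
M(U, p) = 8 + 1/(922 + U) (M(U, p) = 8 + 1/(U + 922) = 8 + 1/(922 + U))
√(v(-1921, -1793) + M(535, 773)) = √(1020 + (7377 + 8*535)/(922 + 535)) = √(1020 + (7377 + 4280)/1457) = √(1020 + (1/1457)*11657) = √(1020 + 11657/1457) = √(1497797/1457) = √2182290229/1457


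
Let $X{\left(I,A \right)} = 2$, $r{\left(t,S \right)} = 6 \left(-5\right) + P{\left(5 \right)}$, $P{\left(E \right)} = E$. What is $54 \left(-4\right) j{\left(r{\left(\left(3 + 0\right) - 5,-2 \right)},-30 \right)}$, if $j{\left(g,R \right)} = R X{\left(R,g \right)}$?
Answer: $12960$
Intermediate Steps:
$r{\left(t,S \right)} = -25$ ($r{\left(t,S \right)} = 6 \left(-5\right) + 5 = -30 + 5 = -25$)
$j{\left(g,R \right)} = 2 R$ ($j{\left(g,R \right)} = R 2 = 2 R$)
$54 \left(-4\right) j{\left(r{\left(\left(3 + 0\right) - 5,-2 \right)},-30 \right)} = 54 \left(-4\right) 2 \left(-30\right) = \left(-216\right) \left(-60\right) = 12960$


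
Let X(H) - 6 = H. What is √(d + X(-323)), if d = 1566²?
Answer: √2452039 ≈ 1565.9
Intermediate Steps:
d = 2452356
X(H) = 6 + H
√(d + X(-323)) = √(2452356 + (6 - 323)) = √(2452356 - 317) = √2452039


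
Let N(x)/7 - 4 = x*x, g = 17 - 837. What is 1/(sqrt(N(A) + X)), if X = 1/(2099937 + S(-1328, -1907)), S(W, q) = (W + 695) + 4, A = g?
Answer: 2*sqrt(1714333372647387)/179656030455 ≈ 0.00046093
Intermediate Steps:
g = -820
A = -820
S(W, q) = 699 + W (S(W, q) = (695 + W) + 4 = 699 + W)
X = 1/2099308 (X = 1/(2099937 + (699 - 1328)) = 1/(2099937 - 629) = 1/2099308 ≈ 4.7635e-7)
N(x) = 28 + 7*x**2 (N(x) = 28 + 7*(x*x) = 28 + 7*x**2)
1/(sqrt(N(A) + X)) = 1/(sqrt((28 + 7*(-820)**2) + 1/2099308)) = 1/(sqrt((28 + 7*672400) + 1/2099308)) = 1/(sqrt((28 + 4706800) + 1/2099308)) = 1/(sqrt(4706828 + 1/2099308)) = 1/(sqrt(9881081675025/2099308)) = 1/(55*sqrt(1714333372647387)/1049654) = 2*sqrt(1714333372647387)/179656030455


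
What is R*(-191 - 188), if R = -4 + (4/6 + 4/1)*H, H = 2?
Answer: -6064/3 ≈ -2021.3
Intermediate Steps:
R = 16/3 (R = -4 + (4/6 + 4/1)*2 = -4 + (4*(⅙) + 4*1)*2 = -4 + (⅔ + 4)*2 = -4 + (14/3)*2 = -4 + 28/3 = 16/3 ≈ 5.3333)
R*(-191 - 188) = 16*(-191 - 188)/3 = (16/3)*(-379) = -6064/3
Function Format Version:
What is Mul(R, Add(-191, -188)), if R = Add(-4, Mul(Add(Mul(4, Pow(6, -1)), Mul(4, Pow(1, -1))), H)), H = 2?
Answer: Rational(-6064, 3) ≈ -2021.3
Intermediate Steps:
R = Rational(16, 3) (R = Add(-4, Mul(Add(Mul(4, Pow(6, -1)), Mul(4, Pow(1, -1))), 2)) = Add(-4, Mul(Add(Mul(4, Rational(1, 6)), Mul(4, 1)), 2)) = Add(-4, Mul(Add(Rational(2, 3), 4), 2)) = Add(-4, Mul(Rational(14, 3), 2)) = Add(-4, Rational(28, 3)) = Rational(16, 3) ≈ 5.3333)
Mul(R, Add(-191, -188)) = Mul(Rational(16, 3), Add(-191, -188)) = Mul(Rational(16, 3), -379) = Rational(-6064, 3)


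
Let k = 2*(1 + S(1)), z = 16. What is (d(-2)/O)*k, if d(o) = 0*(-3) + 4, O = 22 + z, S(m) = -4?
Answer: -12/19 ≈ -0.63158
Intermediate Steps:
O = 38 (O = 22 + 16 = 38)
d(o) = 4 (d(o) = 0 + 4 = 4)
k = -6 (k = 2*(1 - 4) = 2*(-3) = -6)
(d(-2)/O)*k = (4/38)*(-6) = (4*(1/38))*(-6) = (2/19)*(-6) = -12/19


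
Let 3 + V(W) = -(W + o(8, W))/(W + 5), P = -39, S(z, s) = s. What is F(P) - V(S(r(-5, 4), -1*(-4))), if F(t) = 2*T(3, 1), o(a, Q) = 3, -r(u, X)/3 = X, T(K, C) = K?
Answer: 88/9 ≈ 9.7778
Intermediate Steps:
r(u, X) = -3*X
V(W) = -3 - (3 + W)/(5 + W) (V(W) = -3 - (W + 3)/(W + 5) = -3 - (3 + W)/(5 + W))
F(t) = 6 (F(t) = 2*3 = 6)
F(P) - V(S(r(-5, 4), -1*(-4))) = 6 - 2*(-9 - (-2)*(-4))/(5 - 1*(-4)) = 6 - 2*(-9 - 2*4)/(5 + 4) = 6 - 2*(-9 - 8)/9 = 6 - 2*(-17)/9 = 6 - 1*(-34/9) = 6 + 34/9 = 88/9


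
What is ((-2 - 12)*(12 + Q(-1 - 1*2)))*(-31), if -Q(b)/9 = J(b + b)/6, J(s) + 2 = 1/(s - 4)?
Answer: 65751/10 ≈ 6575.1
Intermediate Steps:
J(s) = -2 + 1/(-4 + s) (J(s) = -2 + 1/(s - 4) = -2 + 1/(-4 + s))
Q(b) = -3*(9 - 4*b)/(2*(-4 + 2*b)) (Q(b) = -9*(9 - 2*(b + b))/(-4 + (b + b))/6 = -9*(9 - 4*b)/(-4 + 2*b)/6 = -3*(9 - 4*b)/(2*(-4 + 2*b)))
((-2 - 12)*(12 + Q(-1 - 1*2)))*(-31) = ((-2 - 12)*(12 + 3*(-9 + 4*(-1 - 1*2))/(4*(-2 + (-1 - 1*2)))))*(-31) = -14*(12 + 3*(-9 + 4*(-1 - 2))/(4*(-2 + (-1 - 2))))*(-31) = -14*(12 + 3*(-9 + 4*(-3))/(4*(-2 - 3)))*(-31) = -14*(12 + (¾)*(-9 - 12)/(-5))*(-31) = -14*(12 + (¾)*(-⅕)*(-21))*(-31) = -14*(12 + 63/20)*(-31) = -14*303/20*(-31) = -2121/10*(-31) = 65751/10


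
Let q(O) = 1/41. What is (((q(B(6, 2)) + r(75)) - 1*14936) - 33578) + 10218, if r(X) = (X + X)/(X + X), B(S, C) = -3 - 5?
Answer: -1570094/41 ≈ -38295.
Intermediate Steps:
B(S, C) = -8
q(O) = 1/41
r(X) = 1 (r(X) = (2*X)/((2*X)) = (2*X)*(1/(2*X)) = 1)
(((q(B(6, 2)) + r(75)) - 1*14936) - 33578) + 10218 = (((1/41 + 1) - 1*14936) - 33578) + 10218 = ((42/41 - 14936) - 33578) + 10218 = (-612334/41 - 33578) + 10218 = -1989032/41 + 10218 = -1570094/41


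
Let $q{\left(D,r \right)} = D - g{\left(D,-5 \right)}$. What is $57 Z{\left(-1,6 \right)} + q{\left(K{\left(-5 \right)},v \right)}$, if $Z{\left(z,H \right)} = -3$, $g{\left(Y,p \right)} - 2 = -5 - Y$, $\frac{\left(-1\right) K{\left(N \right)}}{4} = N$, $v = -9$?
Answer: $-128$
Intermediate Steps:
$K{\left(N \right)} = - 4 N$
$g{\left(Y,p \right)} = -3 - Y$ ($g{\left(Y,p \right)} = 2 - \left(5 + Y\right) = -3 - Y$)
$q{\left(D,r \right)} = 3 + 2 D$ ($q{\left(D,r \right)} = D - \left(-3 - D\right) = D + \left(3 + D\right) = 3 + 2 D$)
$57 Z{\left(-1,6 \right)} + q{\left(K{\left(-5 \right)},v \right)} = 57 \left(-3\right) + \left(3 + 2 \left(\left(-4\right) \left(-5\right)\right)\right) = -171 + \left(3 + 2 \cdot 20\right) = -171 + \left(3 + 40\right) = -171 + 43 = -128$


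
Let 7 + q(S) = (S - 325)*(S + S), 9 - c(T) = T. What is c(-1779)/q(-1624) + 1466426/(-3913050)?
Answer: -309199532119/825698550075 ≈ -0.37447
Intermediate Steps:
c(T) = 9 - T
q(S) = -7 + 2*S*(-325 + S) (q(S) = -7 + (S - 325)*(S + S) = -7 + (-325 + S)*(2*S) = -7 + 2*S*(-325 + S))
c(-1779)/q(-1624) + 1466426/(-3913050) = (9 - 1*(-1779))/(-7 - 650*(-1624) + 2*(-1624)**2) + 1466426/(-3913050) = (9 + 1779)/(-7 + 1055600 + 2*2637376) + 1466426*(-1/3913050) = 1788/(-7 + 1055600 + 5274752) - 733213/1956525 = 1788/6330345 - 733213/1956525 = 1788*(1/6330345) - 733213/1956525 = 596/2110115 - 733213/1956525 = -309199532119/825698550075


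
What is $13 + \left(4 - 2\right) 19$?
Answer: $51$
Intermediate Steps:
$13 + \left(4 - 2\right) 19 = 13 + 2 \cdot 19 = 13 + 38 = 51$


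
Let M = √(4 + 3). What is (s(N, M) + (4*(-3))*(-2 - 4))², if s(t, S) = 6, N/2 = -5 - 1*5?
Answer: 6084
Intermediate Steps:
M = √7 ≈ 2.6458
N = -20 (N = 2*(-5 - 1*5) = 2*(-5 - 5) = 2*(-10) = -20)
(s(N, M) + (4*(-3))*(-2 - 4))² = (6 + (4*(-3))*(-2 - 4))² = (6 - 12*(-6))² = (6 + 72)² = 78² = 6084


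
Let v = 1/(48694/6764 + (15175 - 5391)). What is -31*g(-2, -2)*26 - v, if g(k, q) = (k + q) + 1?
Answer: 80069249648/33113835 ≈ 2418.0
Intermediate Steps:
g(k, q) = 1 + k + q
v = 3382/33113835 (v = 1/(48694*(1/6764) + 9784) = 1/(24347/3382 + 9784) = 1/(33113835/3382) = 3382/33113835 ≈ 0.00010213)
-31*g(-2, -2)*26 - v = -31*(1 - 2 - 2)*26 - 1*3382/33113835 = -31*(-3)*26 - 3382/33113835 = 93*26 - 3382/33113835 = 2418 - 3382/33113835 = 80069249648/33113835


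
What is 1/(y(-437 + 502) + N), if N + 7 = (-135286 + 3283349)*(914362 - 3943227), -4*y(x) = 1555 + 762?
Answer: -4/38140231356325 ≈ -1.0488e-13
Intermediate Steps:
y(x) = -2317/4 (y(x) = -(1555 + 762)/4 = -¼*2317 = -2317/4)
N = -9535057838502 (N = -7 + (-135286 + 3283349)*(914362 - 3943227) = -7 + 3148063*(-3028865) = -7 - 9535057838495 = -9535057838502)
1/(y(-437 + 502) + N) = 1/(-2317/4 - 9535057838502) = 1/(-38140231356325/4) = -4/38140231356325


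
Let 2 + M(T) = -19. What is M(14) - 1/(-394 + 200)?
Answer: -4073/194 ≈ -20.995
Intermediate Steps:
M(T) = -21 (M(T) = -2 - 19 = -21)
M(14) - 1/(-394 + 200) = -21 - 1/(-394 + 200) = -21 - 1/(-194) = -21 - 1*(-1/194) = -21 + 1/194 = -4073/194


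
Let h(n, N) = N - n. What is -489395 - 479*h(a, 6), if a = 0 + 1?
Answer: -491790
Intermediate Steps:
a = 1
-489395 - 479*h(a, 6) = -489395 - 479*(6 - 1*1) = -489395 - 479*(6 - 1) = -489395 - 479*5 = -489395 - 1*2395 = -489395 - 2395 = -491790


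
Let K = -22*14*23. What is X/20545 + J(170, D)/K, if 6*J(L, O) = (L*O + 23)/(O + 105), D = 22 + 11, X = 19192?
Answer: 16065134857/17215395120 ≈ 0.93318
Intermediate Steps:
D = 33
K = -7084 (K = -308*23 = -7084)
J(L, O) = (23 + L*O)/(6*(105 + O)) (J(L, O) = ((L*O + 23)/(O + 105))/6 = ((23 + L*O)/(105 + O))/6 = (23 + L*O)/(6*(105 + O)))
X/20545 + J(170, D)/K = 19192/20545 + ((23 + 170*33)/(6*(105 + 33)))/(-7084) = 19192*(1/20545) + ((1/6)*(23 + 5610)/138)*(-1/7084) = 19192/20545 + ((1/6)*(1/138)*5633)*(-1/7084) = 19192/20545 + (5633/828)*(-1/7084) = 19192/20545 - 5633/5865552 = 16065134857/17215395120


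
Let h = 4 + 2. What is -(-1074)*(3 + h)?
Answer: 9666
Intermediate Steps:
h = 6
-(-1074)*(3 + h) = -(-1074)*(3 + 6) = -(-1074)*9 = -179*(-54) = 9666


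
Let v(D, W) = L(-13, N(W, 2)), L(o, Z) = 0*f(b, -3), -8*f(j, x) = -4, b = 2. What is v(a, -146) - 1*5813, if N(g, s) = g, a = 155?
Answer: -5813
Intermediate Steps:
f(j, x) = ½ (f(j, x) = -⅛*(-4) = ½)
L(o, Z) = 0 (L(o, Z) = 0*(½) = 0)
v(D, W) = 0
v(a, -146) - 1*5813 = 0 - 1*5813 = 0 - 5813 = -5813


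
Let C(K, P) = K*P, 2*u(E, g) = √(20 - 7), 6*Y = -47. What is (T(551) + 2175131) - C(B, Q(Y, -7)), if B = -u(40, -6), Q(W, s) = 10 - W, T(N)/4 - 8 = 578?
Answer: 2177475 + 107*√13/12 ≈ 2.1775e+6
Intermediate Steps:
Y = -47/6 (Y = (⅙)*(-47) = -47/6 ≈ -7.8333)
T(N) = 2344 (T(N) = 32 + 4*578 = 32 + 2312 = 2344)
u(E, g) = √13/2 (u(E, g) = √(20 - 7)/2 = √13/2)
B = -√13/2 ≈ -1.8028
(T(551) + 2175131) - C(B, Q(Y, -7)) = (2344 + 2175131) - (-√13/2)*(10 - 1*(-47/6)) = 2177475 - (-√13/2)*(10 + 47/6) = 2177475 - (-√13/2)*107/6 = 2177475 - (-107)*√13/12 = 2177475 + 107*√13/12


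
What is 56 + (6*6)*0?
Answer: 56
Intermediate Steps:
56 + (6*6)*0 = 56 + 36*0 = 56 + 0 = 56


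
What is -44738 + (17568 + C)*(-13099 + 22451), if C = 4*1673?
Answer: 226834782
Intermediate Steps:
C = 6692
-44738 + (17568 + C)*(-13099 + 22451) = -44738 + (17568 + 6692)*(-13099 + 22451) = -44738 + 24260*9352 = -44738 + 226879520 = 226834782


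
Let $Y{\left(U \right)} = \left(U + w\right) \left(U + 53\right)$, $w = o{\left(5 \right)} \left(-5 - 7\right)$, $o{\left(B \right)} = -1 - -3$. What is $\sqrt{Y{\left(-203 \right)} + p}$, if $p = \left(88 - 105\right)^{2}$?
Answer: $\sqrt{34339} \approx 185.31$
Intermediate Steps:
$o{\left(B \right)} = 2$ ($o{\left(B \right)} = -1 + 3 = 2$)
$w = -24$ ($w = 2 \left(-5 - 7\right) = 2 \left(-12\right) = -24$)
$Y{\left(U \right)} = \left(-24 + U\right) \left(53 + U\right)$ ($Y{\left(U \right)} = \left(U - 24\right) \left(U + 53\right) = \left(-24 + U\right) \left(53 + U\right)$)
$p = 289$ ($p = \left(-17\right)^{2} = 289$)
$\sqrt{Y{\left(-203 \right)} + p} = \sqrt{\left(-1272 + \left(-203\right)^{2} + 29 \left(-203\right)\right) + 289} = \sqrt{\left(-1272 + 41209 - 5887\right) + 289} = \sqrt{34050 + 289} = \sqrt{34339}$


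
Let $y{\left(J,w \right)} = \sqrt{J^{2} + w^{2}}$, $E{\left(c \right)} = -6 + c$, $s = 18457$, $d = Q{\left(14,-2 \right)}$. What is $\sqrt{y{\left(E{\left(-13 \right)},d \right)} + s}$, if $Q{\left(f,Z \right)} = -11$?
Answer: $\sqrt{18457 + \sqrt{482}} \approx 135.94$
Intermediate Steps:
$d = -11$
$\sqrt{y{\left(E{\left(-13 \right)},d \right)} + s} = \sqrt{\sqrt{\left(-6 - 13\right)^{2} + \left(-11\right)^{2}} + 18457} = \sqrt{\sqrt{\left(-19\right)^{2} + 121} + 18457} = \sqrt{\sqrt{361 + 121} + 18457} = \sqrt{\sqrt{482} + 18457} = \sqrt{18457 + \sqrt{482}}$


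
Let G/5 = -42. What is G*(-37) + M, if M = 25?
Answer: 7795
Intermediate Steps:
G = -210 (G = 5*(-42) = -210)
G*(-37) + M = -210*(-37) + 25 = 7770 + 25 = 7795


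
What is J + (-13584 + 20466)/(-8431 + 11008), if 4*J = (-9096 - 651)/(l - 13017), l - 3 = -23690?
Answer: 345168577/126114944 ≈ 2.7369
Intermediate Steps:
l = -23687 (l = 3 - 23690 = -23687)
J = 9747/146816 (J = ((-9096 - 651)/(-23687 - 13017))/4 = (-9747/(-36704))/4 = (-9747*(-1/36704))/4 = (¼)*(9747/36704) = 9747/146816 ≈ 0.066389)
J + (-13584 + 20466)/(-8431 + 11008) = 9747/146816 + (-13584 + 20466)/(-8431 + 11008) = 9747/146816 + 6882/2577 = 9747/146816 + 6882*(1/2577) = 9747/146816 + 2294/859 = 345168577/126114944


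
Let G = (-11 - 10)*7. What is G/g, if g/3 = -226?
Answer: 49/226 ≈ 0.21681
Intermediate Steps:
g = -678 (g = 3*(-226) = -678)
G = -147 (G = -21*7 = -147)
G/g = -147/(-678) = -147*(-1/678) = 49/226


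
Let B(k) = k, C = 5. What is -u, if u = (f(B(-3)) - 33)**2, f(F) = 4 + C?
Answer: -576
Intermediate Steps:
f(F) = 9 (f(F) = 4 + 5 = 9)
u = 576 (u = (9 - 33)**2 = (-24)**2 = 576)
-u = -1*576 = -576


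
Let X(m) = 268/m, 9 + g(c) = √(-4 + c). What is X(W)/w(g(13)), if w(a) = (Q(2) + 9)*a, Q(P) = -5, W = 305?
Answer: -67/1830 ≈ -0.036612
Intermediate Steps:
g(c) = -9 + √(-4 + c)
w(a) = 4*a (w(a) = (-5 + 9)*a = 4*a)
X(W)/w(g(13)) = (268/305)/((4*(-9 + √(-4 + 13)))) = (268*(1/305))/((4*(-9 + √9))) = 268/(305*((4*(-9 + 3)))) = 268/(305*((4*(-6)))) = (268/305)/(-24) = (268/305)*(-1/24) = -67/1830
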